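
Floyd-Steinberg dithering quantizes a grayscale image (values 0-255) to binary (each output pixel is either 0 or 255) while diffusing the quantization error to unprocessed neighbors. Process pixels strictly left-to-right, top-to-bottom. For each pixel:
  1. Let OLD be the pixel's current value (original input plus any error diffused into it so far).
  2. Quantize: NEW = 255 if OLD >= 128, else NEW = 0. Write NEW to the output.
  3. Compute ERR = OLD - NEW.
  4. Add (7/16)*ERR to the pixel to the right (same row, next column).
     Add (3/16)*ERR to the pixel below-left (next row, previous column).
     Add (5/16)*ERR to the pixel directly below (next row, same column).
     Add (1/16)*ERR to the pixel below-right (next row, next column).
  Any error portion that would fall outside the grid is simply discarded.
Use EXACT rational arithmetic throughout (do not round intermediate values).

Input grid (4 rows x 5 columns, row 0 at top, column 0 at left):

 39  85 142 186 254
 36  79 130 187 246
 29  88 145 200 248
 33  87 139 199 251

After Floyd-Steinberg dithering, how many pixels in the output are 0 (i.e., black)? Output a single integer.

Answer: 9

Derivation:
(0,0): OLD=39 → NEW=0, ERR=39
(0,1): OLD=1633/16 → NEW=0, ERR=1633/16
(0,2): OLD=47783/256 → NEW=255, ERR=-17497/256
(0,3): OLD=639377/4096 → NEW=255, ERR=-405103/4096
(0,4): OLD=13810423/65536 → NEW=255, ERR=-2901257/65536
(1,0): OLD=17235/256 → NEW=0, ERR=17235/256
(1,1): OLD=266181/2048 → NEW=255, ERR=-256059/2048
(1,2): OLD=2737833/65536 → NEW=0, ERR=2737833/65536
(1,3): OLD=42414325/262144 → NEW=255, ERR=-24432395/262144
(1,4): OLD=776820287/4194304 → NEW=255, ERR=-292727233/4194304
(2,0): OLD=871495/32768 → NEW=0, ERR=871495/32768
(2,1): OLD=76131837/1048576 → NEW=0, ERR=76131837/1048576
(2,2): OLD=2760354871/16777216 → NEW=255, ERR=-1517835209/16777216
(2,3): OLD=32432036789/268435456 → NEW=0, ERR=32432036789/268435456
(2,4): OLD=1173484659891/4294967296 → NEW=255, ERR=78267999411/4294967296
(3,0): OLD=921482839/16777216 → NEW=0, ERR=921482839/16777216
(3,1): OLD=15893755659/134217728 → NEW=0, ERR=15893755659/134217728
(3,2): OLD=814872077289/4294967296 → NEW=255, ERR=-280344583191/4294967296
(3,3): OLD=1769195614497/8589934592 → NEW=255, ERR=-421237706463/8589934592
(3,4): OLD=33369018547589/137438953472 → NEW=255, ERR=-1677914587771/137438953472
Output grid:
  Row 0: ..###  (2 black, running=2)
  Row 1: .#.##  (2 black, running=4)
  Row 2: ..#.#  (3 black, running=7)
  Row 3: ..###  (2 black, running=9)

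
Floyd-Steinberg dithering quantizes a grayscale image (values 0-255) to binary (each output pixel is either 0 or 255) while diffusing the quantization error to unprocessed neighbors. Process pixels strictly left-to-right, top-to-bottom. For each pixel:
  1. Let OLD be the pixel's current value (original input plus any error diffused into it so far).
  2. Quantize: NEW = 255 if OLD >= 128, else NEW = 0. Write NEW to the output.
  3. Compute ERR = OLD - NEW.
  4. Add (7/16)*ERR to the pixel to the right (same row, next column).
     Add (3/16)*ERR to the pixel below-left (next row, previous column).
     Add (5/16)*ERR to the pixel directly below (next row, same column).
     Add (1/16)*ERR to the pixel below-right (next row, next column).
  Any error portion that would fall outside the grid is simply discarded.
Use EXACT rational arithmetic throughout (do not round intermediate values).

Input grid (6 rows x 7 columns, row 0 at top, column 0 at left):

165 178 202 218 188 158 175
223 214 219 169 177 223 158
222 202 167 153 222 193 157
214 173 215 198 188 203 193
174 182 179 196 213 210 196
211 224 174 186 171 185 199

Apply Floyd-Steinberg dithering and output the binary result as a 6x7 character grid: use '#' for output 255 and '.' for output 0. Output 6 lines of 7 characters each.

(0,0): OLD=165 → NEW=255, ERR=-90
(0,1): OLD=1109/8 → NEW=255, ERR=-931/8
(0,2): OLD=19339/128 → NEW=255, ERR=-13301/128
(0,3): OLD=353357/2048 → NEW=255, ERR=-168883/2048
(0,4): OLD=4978203/32768 → NEW=255, ERR=-3377637/32768
(0,5): OLD=59194045/524288 → NEW=0, ERR=59194045/524288
(0,6): OLD=1882364715/8388608 → NEW=255, ERR=-256730325/8388608
(1,0): OLD=22151/128 → NEW=255, ERR=-10489/128
(1,1): OLD=119473/1024 → NEW=0, ERR=119473/1024
(1,2): OLD=7039749/32768 → NEW=255, ERR=-1316091/32768
(1,3): OLD=13085857/131072 → NEW=0, ERR=13085857/131072
(1,4): OLD=1715324739/8388608 → NEW=255, ERR=-423770301/8388608
(1,5): OLD=15032409395/67108864 → NEW=255, ERR=-2080350925/67108864
(1,6): OLD=152396376477/1073741824 → NEW=255, ERR=-121407788643/1073741824
(2,0): OLD=3576107/16384 → NEW=255, ERR=-601813/16384
(2,1): OLD=109963017/524288 → NEW=255, ERR=-23730423/524288
(2,2): OLD=1347697755/8388608 → NEW=255, ERR=-791397285/8388608
(2,3): OLD=8787387715/67108864 → NEW=255, ERR=-8325372605/67108864
(2,4): OLD=81800585331/536870912 → NEW=255, ERR=-55101497229/536870912
(2,5): OLD=1959399752849/17179869184 → NEW=0, ERR=1959399752849/17179869184
(2,6): OLD=46626436731911/274877906944 → NEW=255, ERR=-23467429538809/274877906944
(3,0): OLD=1627680763/8388608 → NEW=255, ERR=-511414277/8388608
(3,1): OLD=7529506527/67108864 → NEW=0, ERR=7529506527/67108864
(3,2): OLD=111945767245/536870912 → NEW=255, ERR=-24956315315/536870912
(3,3): OLD=244286004971/2147483648 → NEW=0, ERR=244286004971/2147483648
(3,4): OLD=60287727098875/274877906944 → NEW=255, ERR=-9806139171845/274877906944
(3,5): OLD=441149096290721/2199023255552 → NEW=255, ERR=-119601833875039/2199023255552
(3,6): OLD=5265476962831615/35184372088832 → NEW=255, ERR=-3706537919820545/35184372088832
(4,0): OLD=188963025877/1073741824 → NEW=255, ERR=-84841139243/1073741824
(4,1): OLD=2920009819601/17179869184 → NEW=255, ERR=-1460856822319/17179869184
(4,2): OLD=42774554926559/274877906944 → NEW=255, ERR=-27319311344161/274877906944
(4,3): OLD=392464464495941/2199023255552 → NEW=255, ERR=-168286465669819/2199023255552
(4,4): OLD=2907681897911935/17592186044416 → NEW=255, ERR=-1578325543414145/17592186044416
(4,5): OLD=74179986327216575/562949953421312 → NEW=255, ERR=-69372251795217985/562949953421312
(4,6): OLD=952664188305054953/9007199254740992 → NEW=0, ERR=952664188305054953/9007199254740992
(5,0): OLD=46829376758787/274877906944 → NEW=255, ERR=-23264489511933/274877906944
(5,1): OLD=300882590219777/2199023255552 → NEW=255, ERR=-259868339945983/2199023255552
(5,2): OLD=1259190419901079/17592186044416 → NEW=0, ERR=1259190419901079/17592186044416
(5,3): OLD=23976903712214035/140737488355328 → NEW=255, ERR=-11911155818394605/140737488355328
(5,4): OLD=702988532102269873/9007199254740992 → NEW=0, ERR=702988532102269873/9007199254740992
(5,5): OLD=14041169630909454625/72057594037927936 → NEW=255, ERR=-4333516848762169055/72057594037927936
(5,6): OLD=228323680777841660879/1152921504606846976 → NEW=255, ERR=-65671302896904318001/1152921504606846976
Row 0: #####.#
Row 1: #.#.###
Row 2: #####.#
Row 3: #.#.###
Row 4: ######.
Row 5: ##.#.##

Answer: #####.#
#.#.###
#####.#
#.#.###
######.
##.#.##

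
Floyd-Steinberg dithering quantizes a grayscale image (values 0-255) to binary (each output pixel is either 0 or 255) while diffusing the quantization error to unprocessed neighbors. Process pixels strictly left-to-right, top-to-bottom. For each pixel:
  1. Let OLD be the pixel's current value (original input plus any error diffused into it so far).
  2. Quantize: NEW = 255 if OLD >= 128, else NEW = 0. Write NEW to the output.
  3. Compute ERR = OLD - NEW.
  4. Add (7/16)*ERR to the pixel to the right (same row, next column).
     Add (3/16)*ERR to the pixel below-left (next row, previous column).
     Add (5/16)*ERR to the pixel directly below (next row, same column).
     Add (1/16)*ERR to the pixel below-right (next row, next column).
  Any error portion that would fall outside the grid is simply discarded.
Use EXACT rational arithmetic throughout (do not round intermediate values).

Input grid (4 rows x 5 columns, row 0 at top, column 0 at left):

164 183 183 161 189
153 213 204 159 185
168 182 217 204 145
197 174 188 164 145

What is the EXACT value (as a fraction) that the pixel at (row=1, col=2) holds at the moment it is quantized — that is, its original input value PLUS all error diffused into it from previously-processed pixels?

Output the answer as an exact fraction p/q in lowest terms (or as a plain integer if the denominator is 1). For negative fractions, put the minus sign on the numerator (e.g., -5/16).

(0,0): OLD=164 → NEW=255, ERR=-91
(0,1): OLD=2291/16 → NEW=255, ERR=-1789/16
(0,2): OLD=34325/256 → NEW=255, ERR=-30955/256
(0,3): OLD=442771/4096 → NEW=0, ERR=442771/4096
(0,4): OLD=15485701/65536 → NEW=255, ERR=-1225979/65536
(1,0): OLD=26521/256 → NEW=0, ERR=26521/256
(1,1): OLD=399407/2048 → NEW=255, ERR=-122833/2048
(1,2): OLD=10043611/65536 → NEW=255, ERR=-6668069/65536
Target (1,2): original=204, with diffused error = 10043611/65536

Answer: 10043611/65536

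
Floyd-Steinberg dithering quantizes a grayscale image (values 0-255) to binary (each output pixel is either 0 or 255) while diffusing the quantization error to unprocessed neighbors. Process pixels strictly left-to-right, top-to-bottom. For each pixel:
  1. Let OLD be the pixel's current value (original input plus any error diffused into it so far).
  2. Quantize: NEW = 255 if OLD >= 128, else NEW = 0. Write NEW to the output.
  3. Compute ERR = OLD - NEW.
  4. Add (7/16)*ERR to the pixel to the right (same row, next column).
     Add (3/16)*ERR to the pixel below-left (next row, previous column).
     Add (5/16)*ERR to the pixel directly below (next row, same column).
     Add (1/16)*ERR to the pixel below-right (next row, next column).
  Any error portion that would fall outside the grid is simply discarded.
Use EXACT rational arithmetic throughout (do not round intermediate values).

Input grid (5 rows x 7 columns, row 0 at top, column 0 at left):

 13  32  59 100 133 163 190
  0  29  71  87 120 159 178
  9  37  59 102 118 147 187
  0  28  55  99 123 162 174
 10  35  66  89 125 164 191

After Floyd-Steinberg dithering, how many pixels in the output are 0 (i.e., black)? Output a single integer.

Answer: 22

Derivation:
(0,0): OLD=13 → NEW=0, ERR=13
(0,1): OLD=603/16 → NEW=0, ERR=603/16
(0,2): OLD=19325/256 → NEW=0, ERR=19325/256
(0,3): OLD=544875/4096 → NEW=255, ERR=-499605/4096
(0,4): OLD=5219053/65536 → NEW=0, ERR=5219053/65536
(0,5): OLD=207451259/1048576 → NEW=255, ERR=-59935621/1048576
(0,6): OLD=2768121693/16777216 → NEW=255, ERR=-1510068387/16777216
(1,0): OLD=2849/256 → NEW=0, ERR=2849/256
(1,1): OLD=124135/2048 → NEW=0, ERR=124135/2048
(1,2): OLD=6592499/65536 → NEW=0, ERR=6592499/65536
(1,3): OLD=29502391/262144 → NEW=0, ERR=29502391/262144
(1,4): OLD=2949151365/16777216 → NEW=255, ERR=-1329038715/16777216
(1,5): OLD=12694494613/134217728 → NEW=0, ERR=12694494613/134217728
(1,6): OLD=403039056667/2147483648 → NEW=255, ERR=-144569273573/2147483648
(2,0): OLD=781277/32768 → NEW=0, ERR=781277/32768
(2,1): OLD=90103631/1048576 → NEW=0, ERR=90103631/1048576
(2,2): OLD=2565566893/16777216 → NEW=255, ERR=-1712623187/16777216
(2,3): OLD=11266691461/134217728 → NEW=0, ERR=11266691461/134217728
(2,4): OLD=166148535061/1073741824 → NEW=255, ERR=-107655630059/1073741824
(2,5): OLD=3955437512071/34359738368 → NEW=0, ERR=3955437512071/34359738368
(2,6): OLD=122176648516641/549755813888 → NEW=255, ERR=-18011084024799/549755813888
(3,0): OLD=395315213/16777216 → NEW=0, ERR=395315213/16777216
(3,1): OLD=6376917001/134217728 → NEW=0, ERR=6376917001/134217728
(3,2): OLD=69789215659/1073741824 → NEW=0, ERR=69789215659/1073741824
(3,3): OLD=551856110781/4294967296 → NEW=255, ERR=-543360549699/4294967296
(3,4): OLD=34717459065869/549755813888 → NEW=0, ERR=34717459065869/549755813888
(3,5): OLD=937635674679927/4398046511104 → NEW=255, ERR=-183866185651593/4398046511104
(3,6): OLD=10742950827905513/70368744177664 → NEW=255, ERR=-7201078937398807/70368744177664
(4,0): OLD=56418196003/2147483648 → NEW=0, ERR=56418196003/2147483648
(4,1): OLD=2577007216199/34359738368 → NEW=0, ERR=2577007216199/34359738368
(4,2): OLD=54081046294921/549755813888 → NEW=0, ERR=54081046294921/549755813888
(4,3): OLD=476776653424307/4398046511104 → NEW=0, ERR=476776653424307/4398046511104
(4,4): OLD=6207114099483177/35184372088832 → NEW=255, ERR=-2764900783168983/35184372088832
(4,5): OLD=114070276853931945/1125899906842624 → NEW=0, ERR=114070276853931945/1125899906842624
(4,6): OLD=3616085994769870191/18014398509481984 → NEW=255, ERR=-977585625148035729/18014398509481984
Output grid:
  Row 0: ...#.##  (4 black, running=4)
  Row 1: ....#.#  (5 black, running=9)
  Row 2: ..#.#.#  (4 black, running=13)
  Row 3: ...#.##  (4 black, running=17)
  Row 4: ....#.#  (5 black, running=22)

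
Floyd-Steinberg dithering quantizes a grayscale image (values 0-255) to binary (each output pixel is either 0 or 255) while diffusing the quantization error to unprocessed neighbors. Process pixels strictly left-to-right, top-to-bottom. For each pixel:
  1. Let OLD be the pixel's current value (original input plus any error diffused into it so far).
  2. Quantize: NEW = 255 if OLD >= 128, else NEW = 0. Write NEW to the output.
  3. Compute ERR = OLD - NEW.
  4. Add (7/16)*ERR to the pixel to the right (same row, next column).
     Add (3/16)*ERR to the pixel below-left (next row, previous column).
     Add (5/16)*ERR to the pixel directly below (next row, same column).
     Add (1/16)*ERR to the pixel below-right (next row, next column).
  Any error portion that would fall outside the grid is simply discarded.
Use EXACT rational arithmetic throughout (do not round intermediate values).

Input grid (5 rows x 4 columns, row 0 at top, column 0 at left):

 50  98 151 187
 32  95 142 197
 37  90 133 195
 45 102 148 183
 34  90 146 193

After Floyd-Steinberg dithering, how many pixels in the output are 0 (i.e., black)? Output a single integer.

(0,0): OLD=50 → NEW=0, ERR=50
(0,1): OLD=959/8 → NEW=0, ERR=959/8
(0,2): OLD=26041/128 → NEW=255, ERR=-6599/128
(0,3): OLD=336783/2048 → NEW=255, ERR=-185457/2048
(1,0): OLD=8973/128 → NEW=0, ERR=8973/128
(1,1): OLD=160347/1024 → NEW=255, ERR=-100773/1024
(1,2): OLD=2403447/32768 → NEW=0, ERR=2403447/32768
(1,3): OLD=103582961/524288 → NEW=255, ERR=-30110479/524288
(2,0): OLD=662809/16384 → NEW=0, ERR=662809/16384
(2,1): OLD=49848995/524288 → NEW=0, ERR=49848995/524288
(2,2): OLD=189372047/1048576 → NEW=255, ERR=-78014833/1048576
(2,3): OLD=2501258803/16777216 → NEW=255, ERR=-1776931277/16777216
(3,0): OLD=633083785/8388608 → NEW=0, ERR=633083785/8388608
(3,1): OLD=20576716567/134217728 → NEW=255, ERR=-13648804073/134217728
(3,2): OLD=142471450345/2147483648 → NEW=0, ERR=142471450345/2147483648
(3,3): OLD=5988121878495/34359738368 → NEW=255, ERR=-2773611405345/34359738368
(4,0): OLD=82714734613/2147483648 → NEW=0, ERR=82714734613/2147483648
(4,1): OLD=1584479534783/17179869184 → NEW=0, ERR=1584479534783/17179869184
(4,2): OLD=102029850283487/549755813888 → NEW=255, ERR=-38157882257953/549755813888
(4,3): OLD=1245124556341193/8796093022208 → NEW=255, ERR=-997879164321847/8796093022208
Output grid:
  Row 0: ..##  (2 black, running=2)
  Row 1: .#.#  (2 black, running=4)
  Row 2: ..##  (2 black, running=6)
  Row 3: .#.#  (2 black, running=8)
  Row 4: ..##  (2 black, running=10)

Answer: 10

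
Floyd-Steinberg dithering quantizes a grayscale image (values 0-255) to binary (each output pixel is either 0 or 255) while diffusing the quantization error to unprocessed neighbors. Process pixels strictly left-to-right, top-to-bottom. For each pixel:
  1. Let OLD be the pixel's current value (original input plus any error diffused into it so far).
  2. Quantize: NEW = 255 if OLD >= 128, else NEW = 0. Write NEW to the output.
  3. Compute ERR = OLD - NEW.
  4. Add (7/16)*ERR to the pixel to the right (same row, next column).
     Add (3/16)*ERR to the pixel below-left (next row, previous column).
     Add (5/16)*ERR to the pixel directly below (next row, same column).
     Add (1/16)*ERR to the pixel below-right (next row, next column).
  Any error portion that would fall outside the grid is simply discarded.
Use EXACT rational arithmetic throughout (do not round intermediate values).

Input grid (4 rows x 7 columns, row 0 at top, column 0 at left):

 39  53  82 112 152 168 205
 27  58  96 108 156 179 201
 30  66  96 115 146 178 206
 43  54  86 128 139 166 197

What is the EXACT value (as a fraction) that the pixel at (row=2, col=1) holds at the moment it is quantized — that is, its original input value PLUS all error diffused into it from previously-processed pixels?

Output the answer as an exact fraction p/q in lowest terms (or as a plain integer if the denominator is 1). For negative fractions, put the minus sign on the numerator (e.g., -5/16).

(0,0): OLD=39 → NEW=0, ERR=39
(0,1): OLD=1121/16 → NEW=0, ERR=1121/16
(0,2): OLD=28839/256 → NEW=0, ERR=28839/256
(0,3): OLD=660625/4096 → NEW=255, ERR=-383855/4096
(0,4): OLD=7274487/65536 → NEW=0, ERR=7274487/65536
(0,5): OLD=227082177/1048576 → NEW=255, ERR=-40304703/1048576
(0,6): OLD=3157196359/16777216 → NEW=255, ERR=-1120993721/16777216
(1,0): OLD=13395/256 → NEW=0, ERR=13395/256
(1,1): OLD=258757/2048 → NEW=0, ERR=258757/2048
(1,2): OLD=11356585/65536 → NEW=255, ERR=-5355095/65536
(1,3): OLD=18564597/262144 → NEW=0, ERR=18564597/262144
(1,4): OLD=3499832383/16777216 → NEW=255, ERR=-778357697/16777216
(1,5): OLD=18938177007/134217728 → NEW=255, ERR=-15287343633/134217728
(1,6): OLD=274634056993/2147483648 → NEW=0, ERR=274634056993/2147483648
(2,0): OLD=2295111/32768 → NEW=0, ERR=2295111/32768
(2,1): OLD=130102525/1048576 → NEW=0, ERR=130102525/1048576
Target (2,1): original=66, with diffused error = 130102525/1048576

Answer: 130102525/1048576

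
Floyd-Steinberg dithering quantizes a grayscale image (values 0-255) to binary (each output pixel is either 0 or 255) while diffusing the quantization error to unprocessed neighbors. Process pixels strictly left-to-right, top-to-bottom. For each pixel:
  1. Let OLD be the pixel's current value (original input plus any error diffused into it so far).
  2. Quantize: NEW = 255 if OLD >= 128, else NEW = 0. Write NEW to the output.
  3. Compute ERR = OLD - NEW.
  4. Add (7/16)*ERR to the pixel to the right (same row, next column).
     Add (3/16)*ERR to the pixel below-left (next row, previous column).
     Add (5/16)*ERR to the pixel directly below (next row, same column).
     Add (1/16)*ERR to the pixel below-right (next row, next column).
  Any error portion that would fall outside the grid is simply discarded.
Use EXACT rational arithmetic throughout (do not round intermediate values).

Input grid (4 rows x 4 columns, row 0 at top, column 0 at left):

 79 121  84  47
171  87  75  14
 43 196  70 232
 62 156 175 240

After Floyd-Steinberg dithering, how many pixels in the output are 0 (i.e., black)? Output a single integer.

Answer: 9

Derivation:
(0,0): OLD=79 → NEW=0, ERR=79
(0,1): OLD=2489/16 → NEW=255, ERR=-1591/16
(0,2): OLD=10367/256 → NEW=0, ERR=10367/256
(0,3): OLD=265081/4096 → NEW=0, ERR=265081/4096
(1,0): OLD=45323/256 → NEW=255, ERR=-19957/256
(1,1): OLD=70349/2048 → NEW=0, ERR=70349/2048
(1,2): OLD=7117393/65536 → NEW=0, ERR=7117393/65536
(1,3): OLD=88362247/1048576 → NEW=0, ERR=88362247/1048576
(2,0): OLD=821791/32768 → NEW=0, ERR=821791/32768
(2,1): OLD=244524997/1048576 → NEW=255, ERR=-22861883/1048576
(2,2): OLD=235608601/2097152 → NEW=0, ERR=235608601/2097152
(2,3): OLD=10545267477/33554432 → NEW=255, ERR=1988887317/33554432
(3,0): OLD=1103088303/16777216 → NEW=0, ERR=1103088303/16777216
(3,1): OLD=53843962033/268435456 → NEW=255, ERR=-14607079247/268435456
(3,2): OLD=842039880271/4294967296 → NEW=255, ERR=-253176780209/4294967296
(3,3): OLD=16475851252905/68719476736 → NEW=255, ERR=-1047615314775/68719476736
Output grid:
  Row 0: .#..  (3 black, running=3)
  Row 1: #...  (3 black, running=6)
  Row 2: .#.#  (2 black, running=8)
  Row 3: .###  (1 black, running=9)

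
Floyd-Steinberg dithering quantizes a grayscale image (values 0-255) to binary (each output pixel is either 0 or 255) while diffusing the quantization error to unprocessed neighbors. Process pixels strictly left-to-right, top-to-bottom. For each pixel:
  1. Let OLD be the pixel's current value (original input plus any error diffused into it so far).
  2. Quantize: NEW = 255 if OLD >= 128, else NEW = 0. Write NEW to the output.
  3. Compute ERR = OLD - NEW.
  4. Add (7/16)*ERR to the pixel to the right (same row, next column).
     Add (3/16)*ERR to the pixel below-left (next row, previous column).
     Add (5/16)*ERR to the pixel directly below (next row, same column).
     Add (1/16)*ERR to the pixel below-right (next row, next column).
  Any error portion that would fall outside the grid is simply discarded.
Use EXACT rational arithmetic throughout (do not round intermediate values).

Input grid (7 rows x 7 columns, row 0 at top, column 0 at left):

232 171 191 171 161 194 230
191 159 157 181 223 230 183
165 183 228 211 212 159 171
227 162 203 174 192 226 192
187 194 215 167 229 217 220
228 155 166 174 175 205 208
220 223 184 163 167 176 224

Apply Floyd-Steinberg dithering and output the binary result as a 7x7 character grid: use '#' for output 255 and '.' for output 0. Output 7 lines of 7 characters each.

(0,0): OLD=232 → NEW=255, ERR=-23
(0,1): OLD=2575/16 → NEW=255, ERR=-1505/16
(0,2): OLD=38361/256 → NEW=255, ERR=-26919/256
(0,3): OLD=511983/4096 → NEW=0, ERR=511983/4096
(0,4): OLD=14135177/65536 → NEW=255, ERR=-2576503/65536
(0,5): OLD=185388223/1048576 → NEW=255, ERR=-81998657/1048576
(0,6): OLD=3284769081/16777216 → NEW=255, ERR=-993420999/16777216
(1,0): OLD=42541/256 → NEW=255, ERR=-22739/256
(1,1): OLD=142523/2048 → NEW=0, ERR=142523/2048
(1,2): OLD=11281623/65536 → NEW=255, ERR=-5430057/65536
(1,3): OLD=44529931/262144 → NEW=255, ERR=-22316789/262144
(1,4): OLD=2795400513/16777216 → NEW=255, ERR=-1482789567/16777216
(1,5): OLD=20580443793/134217728 → NEW=255, ERR=-13645076847/134217728
(1,6): OLD=247241301599/2147483648 → NEW=0, ERR=247241301599/2147483648
(2,0): OLD=4924729/32768 → NEW=255, ERR=-3431111/32768
(2,1): OLD=144546179/1048576 → NEW=255, ERR=-122840701/1048576
(2,2): OLD=2336086089/16777216 → NEW=255, ERR=-1942103991/16777216
(2,3): OLD=15032658753/134217728 → NEW=0, ERR=15032658753/134217728
(2,4): OLD=224411067729/1073741824 → NEW=255, ERR=-49393097391/1073741824
(2,5): OLD=4232015729499/34359738368 → NEW=0, ERR=4232015729499/34359738368
(2,6): OLD=139918518736429/549755813888 → NEW=255, ERR=-269213805011/549755813888
(3,0): OLD=2890928169/16777216 → NEW=255, ERR=-1387261911/16777216
(3,1): OLD=8182706805/134217728 → NEW=0, ERR=8182706805/134217728
(3,2): OLD=222454167535/1073741824 → NEW=255, ERR=-51349997585/1073741824
(3,3): OLD=739669914361/4294967296 → NEW=255, ERR=-355546746119/4294967296
(3,4): OLD=94284010730537/549755813888 → NEW=255, ERR=-45903721810903/549755813888
(3,5): OLD=989527660711691/4398046511104 → NEW=255, ERR=-131974199619829/4398046511104
(3,6): OLD=13117908945948117/70368744177664 → NEW=255, ERR=-4826120819356203/70368744177664
(4,0): OLD=370637086151/2147483648 → NEW=255, ERR=-176971244089/2147483648
(4,1): OLD=5595937569051/34359738368 → NEW=255, ERR=-3165795714789/34359738368
(4,2): OLD=81382581404021/549755813888 → NEW=255, ERR=-58805151137419/549755813888
(4,3): OLD=332879597517207/4398046511104 → NEW=0, ERR=332879597517207/4398046511104
(4,4): OLD=7924224129992021/35184372088832 → NEW=255, ERR=-1047790752660139/35184372088832
(4,5): OLD=198739234428156949/1125899906842624 → NEW=255, ERR=-88365241816712171/1125899906842624
(4,6): OLD=2924735918717878819/18014398509481984 → NEW=255, ERR=-1668935701200027101/18014398509481984
(5,0): OLD=101689238894977/549755813888 → NEW=255, ERR=-38498493646463/549755813888
(5,1): OLD=309460606917419/4398046511104 → NEW=0, ERR=309460606917419/4398046511104
(5,2): OLD=6044323338738013/35184372088832 → NEW=255, ERR=-2927691543914147/35184372088832
(5,3): OLD=41933866528911153/281474976710656 → NEW=255, ERR=-29842252532306127/281474976710656
(5,4): OLD=1969411599343421883/18014398509481984 → NEW=0, ERR=1969411599343421883/18014398509481984
(5,5): OLD=30130306496102907275/144115188075855872 → NEW=255, ERR=-6619066463240340085/144115188075855872
(5,6): OLD=355213701673225719493/2305843009213693952 → NEW=255, ERR=-232776265676266238267/2305843009213693952
(6,0): OLD=14869565793979817/70368744177664 → NEW=255, ERR=-3074463971324503/70368744177664
(6,1): OLD=231817323529795005/1125899906842624 → NEW=255, ERR=-55287152715074115/1125899906842624
(6,2): OLD=2180323494696088471/18014398509481984 → NEW=0, ERR=2180323494696088471/18014398509481984
(6,3): OLD=28551775846404947657/144115188075855872 → NEW=255, ERR=-8197597112938299703/144115188075855872
(6,4): OLD=46416579254449238763/288230376151711744 → NEW=255, ERR=-27082166664237255957/288230376151711744
(6,5): OLD=4000883151376407914663/36893488147419103232 → NEW=0, ERR=4000883151376407914663/36893488147419103232
(6,6): OLD=139915861311294095263009/590295810358705651712 → NEW=255, ERR=-10609570330175845923551/590295810358705651712
Row 0: ###.###
Row 1: #.####.
Row 2: ###.#.#
Row 3: #.#####
Row 4: ###.###
Row 5: #.##.##
Row 6: ##.##.#

Answer: ###.###
#.####.
###.#.#
#.#####
###.###
#.##.##
##.##.#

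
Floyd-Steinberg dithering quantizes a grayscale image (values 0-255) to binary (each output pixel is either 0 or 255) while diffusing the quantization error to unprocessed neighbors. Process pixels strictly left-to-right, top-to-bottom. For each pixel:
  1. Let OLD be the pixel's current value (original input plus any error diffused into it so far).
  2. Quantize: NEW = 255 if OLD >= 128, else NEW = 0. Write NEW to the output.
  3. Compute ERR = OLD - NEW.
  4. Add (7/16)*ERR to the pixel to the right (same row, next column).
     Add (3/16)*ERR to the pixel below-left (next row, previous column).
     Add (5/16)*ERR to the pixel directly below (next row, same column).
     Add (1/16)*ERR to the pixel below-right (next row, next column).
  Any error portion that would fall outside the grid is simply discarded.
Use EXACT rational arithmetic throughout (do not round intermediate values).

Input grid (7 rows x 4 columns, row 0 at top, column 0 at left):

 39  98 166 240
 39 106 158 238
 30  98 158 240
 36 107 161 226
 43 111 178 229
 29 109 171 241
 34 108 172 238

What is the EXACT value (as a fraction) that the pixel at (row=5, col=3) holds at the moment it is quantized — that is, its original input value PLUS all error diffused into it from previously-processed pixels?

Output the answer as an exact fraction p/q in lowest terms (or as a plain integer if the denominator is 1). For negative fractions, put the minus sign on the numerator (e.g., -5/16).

(0,0): OLD=39 → NEW=0, ERR=39
(0,1): OLD=1841/16 → NEW=0, ERR=1841/16
(0,2): OLD=55383/256 → NEW=255, ERR=-9897/256
(0,3): OLD=913761/4096 → NEW=255, ERR=-130719/4096
(1,0): OLD=18627/256 → NEW=0, ERR=18627/256
(1,1): OLD=346069/2048 → NEW=255, ERR=-176171/2048
(1,2): OLD=7175673/65536 → NEW=0, ERR=7175673/65536
(1,3): OLD=286799647/1048576 → NEW=255, ERR=19412767/1048576
(2,0): OLD=1199607/32768 → NEW=0, ERR=1199607/32768
(2,1): OLD=117663117/1048576 → NEW=0, ERR=117663117/1048576
(2,2): OLD=502066817/2097152 → NEW=255, ERR=-32706943/2097152
(2,3): OLD=8247864285/33554432 → NEW=255, ERR=-308515875/33554432
(3,0): OLD=1148906247/16777216 → NEW=0, ERR=1148906247/16777216
(3,1): OLD=46007219033/268435456 → NEW=255, ERR=-22443822247/268435456
(3,2): OLD=536167912359/4294967296 → NEW=0, ERR=536167912359/4294967296
(3,3): OLD=19019343149585/68719476736 → NEW=255, ERR=1495876581905/68719476736
(4,0): OLD=209264626747/4294967296 → NEW=0, ERR=209264626747/4294967296
(4,1): OLD=4599916130737/34359738368 → NEW=255, ERR=-4161817153103/34359738368
(4,2): OLD=179083073839889/1099511627776 → NEW=255, ERR=-101292391242991/1099511627776
(4,3): OLD=3576492977586631/17592186044416 → NEW=255, ERR=-909514463739449/17592186044416
(5,0): OLD=11828052213323/549755813888 → NEW=0, ERR=11828052213323/549755813888
(5,1): OLD=1166944836049645/17592186044416 → NEW=0, ERR=1166944836049645/17592186044416
(5,2): OLD=1354314056150729/8796093022208 → NEW=255, ERR=-888689664512311/8796093022208
(5,3): OLD=49225563505510641/281474976710656 → NEW=255, ERR=-22550555555706639/281474976710656
Target (5,3): original=241, with diffused error = 49225563505510641/281474976710656

Answer: 49225563505510641/281474976710656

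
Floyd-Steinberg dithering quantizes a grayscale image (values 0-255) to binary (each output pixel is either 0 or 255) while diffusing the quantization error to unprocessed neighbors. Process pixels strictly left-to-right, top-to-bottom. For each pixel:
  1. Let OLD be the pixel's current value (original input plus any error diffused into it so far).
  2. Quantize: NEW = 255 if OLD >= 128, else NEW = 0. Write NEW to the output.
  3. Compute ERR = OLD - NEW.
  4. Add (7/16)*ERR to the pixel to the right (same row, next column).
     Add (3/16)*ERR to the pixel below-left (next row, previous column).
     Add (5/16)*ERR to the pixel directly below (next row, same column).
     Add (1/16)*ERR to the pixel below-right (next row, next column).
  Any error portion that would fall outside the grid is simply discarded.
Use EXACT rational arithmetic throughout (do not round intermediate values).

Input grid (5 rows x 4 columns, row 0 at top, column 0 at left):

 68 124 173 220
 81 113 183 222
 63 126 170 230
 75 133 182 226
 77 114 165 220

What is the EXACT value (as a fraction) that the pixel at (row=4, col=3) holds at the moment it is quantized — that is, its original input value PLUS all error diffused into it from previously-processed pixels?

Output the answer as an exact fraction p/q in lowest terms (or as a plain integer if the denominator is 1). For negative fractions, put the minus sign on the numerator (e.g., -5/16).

(0,0): OLD=68 → NEW=0, ERR=68
(0,1): OLD=615/4 → NEW=255, ERR=-405/4
(0,2): OLD=8237/64 → NEW=255, ERR=-8083/64
(0,3): OLD=168699/1024 → NEW=255, ERR=-92421/1024
(1,0): OLD=5329/64 → NEW=0, ERR=5329/64
(1,1): OLD=50359/512 → NEW=0, ERR=50359/512
(1,2): OLD=2675715/16384 → NEW=255, ERR=-1502205/16384
(1,3): OLD=38217605/262144 → NEW=255, ERR=-28629115/262144
(2,0): OLD=880333/8192 → NEW=0, ERR=880333/8192
(2,1): OLD=50269855/262144 → NEW=255, ERR=-16576865/262144
(2,2): OLD=52089211/524288 → NEW=0, ERR=52089211/524288
(2,3): OLD=1959642607/8388608 → NEW=255, ERR=-179452433/8388608
(3,0): OLD=405695485/4194304 → NEW=0, ERR=405695485/4194304
(3,1): OLD=12140069667/67108864 → NEW=255, ERR=-4972690653/67108864
(3,2): OLD=185398736605/1073741824 → NEW=255, ERR=-88405428515/1073741824
(3,3): OLD=3255641582987/17179869184 → NEW=255, ERR=-1125225058933/17179869184
(4,0): OLD=100215687289/1073741824 → NEW=0, ERR=100215687289/1073741824
(4,1): OLD=1050420702187/8589934592 → NEW=0, ERR=1050420702187/8589934592
(4,2): OLD=48339626211211/274877906944 → NEW=255, ERR=-21754240059509/274877906944
(4,3): OLD=702640757611837/4398046511104 → NEW=255, ERR=-418861102719683/4398046511104
Target (4,3): original=220, with diffused error = 702640757611837/4398046511104

Answer: 702640757611837/4398046511104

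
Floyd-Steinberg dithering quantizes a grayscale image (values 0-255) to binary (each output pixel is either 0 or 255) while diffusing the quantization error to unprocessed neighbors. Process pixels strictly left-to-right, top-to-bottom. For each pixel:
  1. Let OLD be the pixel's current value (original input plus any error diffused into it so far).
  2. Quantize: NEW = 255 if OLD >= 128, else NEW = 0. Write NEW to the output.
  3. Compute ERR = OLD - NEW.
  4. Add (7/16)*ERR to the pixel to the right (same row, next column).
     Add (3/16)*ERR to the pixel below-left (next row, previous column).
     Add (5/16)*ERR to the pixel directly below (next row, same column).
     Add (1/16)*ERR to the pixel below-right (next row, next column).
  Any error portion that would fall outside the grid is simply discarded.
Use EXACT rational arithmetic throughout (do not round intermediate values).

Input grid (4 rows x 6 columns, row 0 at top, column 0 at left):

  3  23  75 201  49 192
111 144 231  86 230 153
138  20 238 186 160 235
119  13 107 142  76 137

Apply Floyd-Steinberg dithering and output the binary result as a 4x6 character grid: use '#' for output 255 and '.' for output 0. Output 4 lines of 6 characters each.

Answer: ...#.#
.##.##
#.####
...#..

Derivation:
(0,0): OLD=3 → NEW=0, ERR=3
(0,1): OLD=389/16 → NEW=0, ERR=389/16
(0,2): OLD=21923/256 → NEW=0, ERR=21923/256
(0,3): OLD=976757/4096 → NEW=255, ERR=-67723/4096
(0,4): OLD=2737203/65536 → NEW=0, ERR=2737203/65536
(0,5): OLD=220487013/1048576 → NEW=255, ERR=-46899867/1048576
(1,0): OLD=29823/256 → NEW=0, ERR=29823/256
(1,1): OLD=448121/2048 → NEW=255, ERR=-74119/2048
(1,2): OLD=15751405/65536 → NEW=255, ERR=-960275/65536
(1,3): OLD=22965417/262144 → NEW=0, ERR=22965417/262144
(1,4): OLD=4562730907/16777216 → NEW=255, ERR=284540827/16777216
(1,5): OLD=40011145165/268435456 → NEW=255, ERR=-28439896115/268435456
(2,0): OLD=5492547/32768 → NEW=255, ERR=-2863293/32768
(2,1): OLD=-26219759/1048576 → NEW=0, ERR=-26219759/1048576
(2,2): OLD=3970253171/16777216 → NEW=255, ERR=-307936909/16777216
(2,3): OLD=27865080987/134217728 → NEW=255, ERR=-6360439653/134217728
(2,4): OLD=559108777041/4294967296 → NEW=255, ERR=-536107883439/4294967296
(2,5): OLD=10193972611399/68719476736 → NEW=255, ERR=-7329493956281/68719476736
(3,0): OLD=1459702547/16777216 → NEW=0, ERR=1459702547/16777216
(3,1): OLD=4610090647/134217728 → NEW=0, ERR=4610090647/134217728
(3,2): OLD=113648230197/1073741824 → NEW=0, ERR=113648230197/1073741824
(3,3): OLD=10235490298527/68719476736 → NEW=255, ERR=-7287976269153/68719476736
(3,4): OLD=-17793303909697/549755813888 → NEW=0, ERR=-17793303909697/549755813888
(3,5): OLD=718710049343185/8796093022208 → NEW=0, ERR=718710049343185/8796093022208
Row 0: ...#.#
Row 1: .##.##
Row 2: #.####
Row 3: ...#..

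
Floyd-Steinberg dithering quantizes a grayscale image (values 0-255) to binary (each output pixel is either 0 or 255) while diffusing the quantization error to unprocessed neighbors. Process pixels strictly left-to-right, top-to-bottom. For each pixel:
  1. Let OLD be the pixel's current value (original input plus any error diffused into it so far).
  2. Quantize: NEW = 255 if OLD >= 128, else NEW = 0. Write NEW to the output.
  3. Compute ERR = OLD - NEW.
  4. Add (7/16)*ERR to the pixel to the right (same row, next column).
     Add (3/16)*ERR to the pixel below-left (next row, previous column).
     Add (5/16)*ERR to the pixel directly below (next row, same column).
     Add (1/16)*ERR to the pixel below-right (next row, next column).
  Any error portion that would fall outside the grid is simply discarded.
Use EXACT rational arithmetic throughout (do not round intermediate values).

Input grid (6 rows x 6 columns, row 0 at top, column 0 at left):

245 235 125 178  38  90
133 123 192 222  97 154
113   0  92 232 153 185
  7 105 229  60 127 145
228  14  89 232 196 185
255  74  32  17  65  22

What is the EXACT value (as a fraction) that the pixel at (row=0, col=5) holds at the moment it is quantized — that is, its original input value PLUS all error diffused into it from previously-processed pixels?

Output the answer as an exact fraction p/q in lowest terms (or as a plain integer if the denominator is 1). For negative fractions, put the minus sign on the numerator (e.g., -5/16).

Answer: 53194909/524288

Derivation:
(0,0): OLD=245 → NEW=255, ERR=-10
(0,1): OLD=1845/8 → NEW=255, ERR=-195/8
(0,2): OLD=14635/128 → NEW=0, ERR=14635/128
(0,3): OLD=466989/2048 → NEW=255, ERR=-55251/2048
(0,4): OLD=858427/32768 → NEW=0, ERR=858427/32768
(0,5): OLD=53194909/524288 → NEW=0, ERR=53194909/524288
Target (0,5): original=90, with diffused error = 53194909/524288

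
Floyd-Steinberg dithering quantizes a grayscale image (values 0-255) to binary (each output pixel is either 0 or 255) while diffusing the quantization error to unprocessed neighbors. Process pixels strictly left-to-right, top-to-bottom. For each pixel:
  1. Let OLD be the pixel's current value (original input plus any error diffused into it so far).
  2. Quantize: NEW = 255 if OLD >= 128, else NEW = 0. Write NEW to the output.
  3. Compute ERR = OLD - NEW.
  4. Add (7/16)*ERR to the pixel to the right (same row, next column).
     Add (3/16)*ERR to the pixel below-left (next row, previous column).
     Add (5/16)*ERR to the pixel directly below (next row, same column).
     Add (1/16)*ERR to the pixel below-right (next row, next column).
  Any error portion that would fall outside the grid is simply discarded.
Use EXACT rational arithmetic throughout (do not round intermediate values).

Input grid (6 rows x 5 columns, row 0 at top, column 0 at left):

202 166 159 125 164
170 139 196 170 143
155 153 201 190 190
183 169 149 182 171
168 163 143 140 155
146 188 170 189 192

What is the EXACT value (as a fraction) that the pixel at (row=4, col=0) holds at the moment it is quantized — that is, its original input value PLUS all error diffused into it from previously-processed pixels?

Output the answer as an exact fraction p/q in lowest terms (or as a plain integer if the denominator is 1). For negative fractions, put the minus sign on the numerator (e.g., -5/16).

(0,0): OLD=202 → NEW=255, ERR=-53
(0,1): OLD=2285/16 → NEW=255, ERR=-1795/16
(0,2): OLD=28139/256 → NEW=0, ERR=28139/256
(0,3): OLD=708973/4096 → NEW=255, ERR=-335507/4096
(0,4): OLD=8399355/65536 → NEW=255, ERR=-8312325/65536
(1,0): OLD=33895/256 → NEW=255, ERR=-31385/256
(1,1): OLD=138449/2048 → NEW=0, ERR=138449/2048
(1,2): OLD=15568421/65536 → NEW=255, ERR=-1143259/65536
(1,3): OLD=31420289/262144 → NEW=0, ERR=31420289/262144
(1,4): OLD=632008547/4194304 → NEW=255, ERR=-437538973/4194304
(2,0): OLD=4238987/32768 → NEW=255, ERR=-4116853/32768
(2,1): OLD=113483689/1048576 → NEW=0, ERR=113483689/1048576
(2,2): OLD=4523074875/16777216 → NEW=255, ERR=244884795/16777216
(2,3): OLD=57228280705/268435456 → NEW=255, ERR=-11222760575/268435456
(2,4): OLD=629646366791/4294967296 → NEW=255, ERR=-465570293689/4294967296
(3,0): OLD=2751985115/16777216 → NEW=255, ERR=-1526204965/16777216
(3,1): OLD=21193839039/134217728 → NEW=255, ERR=-13031681601/134217728
(3,2): OLD=472480910949/4294967296 → NEW=0, ERR=472480910949/4294967296
(3,3): OLD=1697808740381/8589934592 → NEW=255, ERR=-492624580579/8589934592
(3,4): OLD=15038857704369/137438953472 → NEW=0, ERR=15038857704369/137438953472
(4,0): OLD=260634009461/2147483648 → NEW=0, ERR=260634009461/2147483648
Target (4,0): original=168, with diffused error = 260634009461/2147483648

Answer: 260634009461/2147483648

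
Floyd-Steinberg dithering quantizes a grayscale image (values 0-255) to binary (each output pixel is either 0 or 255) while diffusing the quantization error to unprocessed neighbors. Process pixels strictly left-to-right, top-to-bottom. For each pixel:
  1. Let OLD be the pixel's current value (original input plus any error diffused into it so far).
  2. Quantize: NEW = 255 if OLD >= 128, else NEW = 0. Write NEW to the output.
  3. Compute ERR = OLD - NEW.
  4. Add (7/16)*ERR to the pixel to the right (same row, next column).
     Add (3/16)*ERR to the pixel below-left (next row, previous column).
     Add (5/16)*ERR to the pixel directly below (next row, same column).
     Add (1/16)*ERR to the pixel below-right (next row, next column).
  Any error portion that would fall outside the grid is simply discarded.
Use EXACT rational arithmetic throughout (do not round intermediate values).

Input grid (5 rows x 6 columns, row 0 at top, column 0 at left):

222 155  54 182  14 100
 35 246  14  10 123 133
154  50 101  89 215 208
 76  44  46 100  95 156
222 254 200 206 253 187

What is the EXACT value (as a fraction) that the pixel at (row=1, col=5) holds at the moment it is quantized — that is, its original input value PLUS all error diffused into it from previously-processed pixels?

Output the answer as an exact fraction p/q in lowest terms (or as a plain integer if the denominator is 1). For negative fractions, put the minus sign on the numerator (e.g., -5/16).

(0,0): OLD=222 → NEW=255, ERR=-33
(0,1): OLD=2249/16 → NEW=255, ERR=-1831/16
(0,2): OLD=1007/256 → NEW=0, ERR=1007/256
(0,3): OLD=752521/4096 → NEW=255, ERR=-291959/4096
(0,4): OLD=-1126209/65536 → NEW=0, ERR=-1126209/65536
(0,5): OLD=96974137/1048576 → NEW=0, ERR=96974137/1048576
(1,0): OLD=827/256 → NEW=0, ERR=827/256
(1,1): OLD=430749/2048 → NEW=255, ERR=-91491/2048
(1,2): OLD=-1627423/65536 → NEW=0, ERR=-1627423/65536
(1,3): OLD=-6845939/262144 → NEW=0, ERR=-6845939/262144
(1,4): OLD=1997995463/16777216 → NEW=0, ERR=1997995463/16777216
(1,5): OLD=57157505345/268435456 → NEW=255, ERR=-11293535935/268435456
Target (1,5): original=133, with diffused error = 57157505345/268435456

Answer: 57157505345/268435456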